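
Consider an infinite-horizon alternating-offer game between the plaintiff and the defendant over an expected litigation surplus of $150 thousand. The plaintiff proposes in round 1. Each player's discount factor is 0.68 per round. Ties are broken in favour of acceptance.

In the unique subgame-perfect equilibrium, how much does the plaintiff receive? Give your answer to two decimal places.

When the plaintiff proposes, the defendant accepts any offer worth at least 0.68 times what the defendant would get by proposing next round; and vice versa.
This gives x = 150 − 0.68y and y = 150 − 0.68x, where x and y are each side's share when it proposes.
Hence (1 − 0.68·0.68)x = 150(1 − 0.68), i.e. 0.5376·x = 48.
x ≈ 89.2857; the defendant's share is 150 − x ≈ 60.7143.

89.29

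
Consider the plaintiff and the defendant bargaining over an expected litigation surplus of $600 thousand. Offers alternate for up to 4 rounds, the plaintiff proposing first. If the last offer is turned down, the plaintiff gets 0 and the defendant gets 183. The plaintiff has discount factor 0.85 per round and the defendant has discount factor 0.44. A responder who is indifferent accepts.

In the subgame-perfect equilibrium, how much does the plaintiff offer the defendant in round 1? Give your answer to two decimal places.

138.34

By backward induction:
Round 4 (the defendant proposes): the plaintiff will accept anything ≥ 0, so the defendant offers 0 and keeps 600.
Round 3 (the plaintiff proposes): the defendant can get 600 next round, worth 0.44 × 600 = 264 now. The plaintiff offers 264 and keeps 600 − 264 = 336.
Round 2 (the defendant proposes): the plaintiff can get 336 next round, worth 0.85 × 336 = 285.6 now, so the defendant offers 285.6, keeping 314.4.
Round 1 (the plaintiff proposes): the defendant can get 314.4 next round, worth 0.44 × 314.4 = 138.336 now; the plaintiff offers that and keeps 461.664.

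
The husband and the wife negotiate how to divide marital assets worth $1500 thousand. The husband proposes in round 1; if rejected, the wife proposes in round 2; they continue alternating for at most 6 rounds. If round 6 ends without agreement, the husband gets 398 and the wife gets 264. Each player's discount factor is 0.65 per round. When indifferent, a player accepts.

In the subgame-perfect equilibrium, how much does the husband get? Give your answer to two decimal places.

Work backward from the last round.
Round 6 (the wife proposes): the husband gets 398 if talks fail, so the wife offers 398 and keeps 1102.
Round 5 (the husband proposes): the wife can get 1102 next round, worth 0.65 × 1102 = 716.3 now, so the husband offers 716.3, keeping 783.7.
Round 4 (the wife proposes): the husband can get 783.7 next round, worth 0.65 × 783.7 = 509.405 now; the wife offers that and keeps 990.595.
Round 3 (the husband proposes): the wife can get 990.595 next round, worth 0.65 × 990.595 = 643.88675 now. The husband offers 643.88675 and keeps 1500 − 643.88675 = 856.11325.
Round 2 (the wife proposes): the husband can get 856.11325 next round, worth 0.65 × 856.11325 = 556.4736125 now; the wife offers that and keeps 943.5263875.
Round 1 (the husband proposes): the wife can get 943.5263875 next round, worth 0.65 × 943.5263875 = 613.292151875 now. The husband offers 613.292151875 and keeps 1500 − 613.292151875 = 886.707848125.

886.71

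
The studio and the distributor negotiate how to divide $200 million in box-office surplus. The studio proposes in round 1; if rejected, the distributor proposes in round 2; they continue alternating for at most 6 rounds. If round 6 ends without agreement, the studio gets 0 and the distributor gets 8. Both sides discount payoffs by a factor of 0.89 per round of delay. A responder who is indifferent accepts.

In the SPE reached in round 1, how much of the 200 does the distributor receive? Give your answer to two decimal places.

146.77

Round 6 (the distributor proposes): rejection yields 0 for the studio; the distributor offers 0 and keeps 200.
Round 5 (the studio proposes): the distributor can get 200 next round, worth 0.89 × 200 = 178 now. The studio offers 178 and keeps 200 − 178 = 22.
Round 4 (the distributor proposes): the studio can get 22 next round, worth 0.89 × 22 = 19.58 now; the distributor offers that and keeps 180.42.
Round 3 (the studio proposes): the distributor can get 180.42 next round, worth 0.89 × 180.42 = 160.5738 now. The studio offers 160.5738 and keeps 200 − 160.5738 = 39.4262.
Round 2 (the distributor proposes): the studio can get 39.4262 next round, worth 0.89 × 39.4262 = 35.089318 now. The distributor offers 35.089318 and keeps 200 − 35.089318 = 164.910682.
Round 1 (the studio proposes): the distributor can get 164.910682 next round, worth 0.89 × 164.910682 = 146.77050698 now. The studio offers 146.77050698 and keeps 200 − 146.77050698 = 53.22949302.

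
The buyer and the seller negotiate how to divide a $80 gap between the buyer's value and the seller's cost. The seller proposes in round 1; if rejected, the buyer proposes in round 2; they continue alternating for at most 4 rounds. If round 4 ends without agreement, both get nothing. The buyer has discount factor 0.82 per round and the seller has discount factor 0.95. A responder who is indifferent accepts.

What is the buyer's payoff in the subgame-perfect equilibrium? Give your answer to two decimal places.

Round 4 (the buyer proposes): rejection yields 0 for the seller; the buyer offers 0 and keeps 80.
Round 3 (the seller proposes): the buyer can get 80 next round, worth 0.82 × 80 = 65.6 now, so the seller offers 65.6, keeping 14.4.
Round 2 (the buyer proposes): the seller can get 14.4 next round, worth 0.95 × 14.4 = 13.68 now, so the buyer offers 13.68, keeping 66.32.
Round 1 (the seller proposes): the buyer can get 66.32 next round, worth 0.82 × 66.32 = 54.3824 now, so the seller offers 54.3824, keeping 25.6176.

54.38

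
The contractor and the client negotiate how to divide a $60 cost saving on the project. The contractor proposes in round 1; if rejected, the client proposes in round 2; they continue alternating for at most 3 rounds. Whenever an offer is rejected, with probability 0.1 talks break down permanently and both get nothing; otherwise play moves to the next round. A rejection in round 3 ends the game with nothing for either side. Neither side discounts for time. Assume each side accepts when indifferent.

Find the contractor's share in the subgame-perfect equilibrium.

Round 3 (the contractor proposes): the client will accept anything ≥ 0, so the contractor offers 0 and keeps 60.
Round 2 (the client proposes): rejecting gives the contractor an expected 0.9 × 60 = 54; the client offers that and keeps 6.
Round 1 (the contractor proposes): rejecting gives the client an expected 0.9 × 6 = 5.4; the contractor offers that and keeps 54.6.

54.6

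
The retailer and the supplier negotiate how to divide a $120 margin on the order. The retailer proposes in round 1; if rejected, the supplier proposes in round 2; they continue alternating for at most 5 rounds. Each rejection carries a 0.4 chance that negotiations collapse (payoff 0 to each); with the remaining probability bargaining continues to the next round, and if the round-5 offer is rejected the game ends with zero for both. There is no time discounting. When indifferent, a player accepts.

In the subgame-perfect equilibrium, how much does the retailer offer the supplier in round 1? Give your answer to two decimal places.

By backward induction:
Round 5 (the retailer proposes): the supplier will accept anything ≥ 0, so the retailer offers 0 and keeps 120.
Round 4 (the supplier proposes): rejecting gives the retailer an expected 0.6 × 120 = 72; the supplier offers that and keeps 48.
Round 3 (the retailer proposes): rejecting gives the supplier an expected 0.6 × 48 = 28.8. The retailer offers 28.8 and keeps 120 − 28.8 = 91.2.
Round 2 (the supplier proposes): rejecting gives the retailer an expected 0.6 × 91.2 = 54.72; the supplier offers that and keeps 65.28.
Round 1 (the retailer proposes): rejecting gives the supplier an expected 0.6 × 65.28 = 39.168, so the retailer offers 39.168, keeping 80.832.

39.17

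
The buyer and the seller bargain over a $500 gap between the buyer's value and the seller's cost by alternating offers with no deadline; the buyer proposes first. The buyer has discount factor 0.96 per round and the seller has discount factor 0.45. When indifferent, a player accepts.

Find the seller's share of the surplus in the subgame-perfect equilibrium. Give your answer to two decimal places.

15.85

When the buyer proposes, the seller accepts any offer worth at least 0.45 times what the seller would get by proposing next round; and vice versa.
This gives x = 500 − 0.45y and y = 500 − 0.96x, where x and y are each side's share when it proposes.
Hence (1 − 0.45·0.96)x = 500(1 − 0.45), i.e. 0.568·x = 275.
x ≈ 484.1549; the seller's share is 500 − x ≈ 15.8451.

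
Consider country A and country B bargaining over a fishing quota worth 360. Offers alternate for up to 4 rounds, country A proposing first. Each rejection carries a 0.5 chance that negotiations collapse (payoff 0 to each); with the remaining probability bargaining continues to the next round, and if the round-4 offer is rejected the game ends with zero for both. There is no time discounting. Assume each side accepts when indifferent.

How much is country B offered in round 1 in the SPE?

Round 4 (country B proposes): rejection yields 0 for country A; country B offers 0 and keeps 360.
Round 3 (country A proposes): rejecting gives country B an expected 0.5 × 360 = 180. Country A offers 180 and keeps 360 − 180 = 180.
Round 2 (country B proposes): rejecting gives country A an expected 0.5 × 180 = 90; country B offers that and keeps 270.
Round 1 (country A proposes): rejecting gives country B an expected 0.5 × 270 = 135; country A offers that and keeps 225.

135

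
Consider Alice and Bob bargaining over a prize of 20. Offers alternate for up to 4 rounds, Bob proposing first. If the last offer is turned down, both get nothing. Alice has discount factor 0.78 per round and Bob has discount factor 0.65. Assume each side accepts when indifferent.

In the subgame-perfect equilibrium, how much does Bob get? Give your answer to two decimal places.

Solve by backward induction from round 4.
Round 4 (Alice proposes): rejection yields 0 for Bob; Alice offers 0 and keeps 20.
Round 3 (Bob proposes): Alice can get 20 next round, worth 0.78 × 20 = 15.6 now, so Bob offers 15.6, keeping 4.4.
Round 2 (Alice proposes): Bob can get 4.4 next round, worth 0.65 × 4.4 = 2.86 now. Alice offers 2.86 and keeps 20 − 2.86 = 17.14.
Round 1 (Bob proposes): Alice can get 17.14 next round, worth 0.78 × 17.14 = 13.3692 now, so Bob offers 13.3692, keeping 6.6308.

6.63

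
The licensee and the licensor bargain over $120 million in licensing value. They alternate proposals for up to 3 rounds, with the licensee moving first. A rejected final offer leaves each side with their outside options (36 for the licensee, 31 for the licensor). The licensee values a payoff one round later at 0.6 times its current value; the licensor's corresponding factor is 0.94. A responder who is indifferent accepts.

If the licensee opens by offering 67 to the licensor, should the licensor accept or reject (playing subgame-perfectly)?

Accept

Work out the licensor's continuation value if the offer is rejected.
Round 3 (the licensee proposes): the licensor gets 31 if talks fail, so the licensee offers 31 and keeps 89.
Round 2 (the licensor proposes): the licensee can get 89 next round, worth 0.6 × 89 = 53.4 now, so the licensor offers 53.4, keeping 66.6.
So by rejecting in round 1, the licensor gets 66.6 next round, worth 0.94 × 66.6 = 62.604 now.
Offer 67 ≥ 62.604, so the licensor accepts.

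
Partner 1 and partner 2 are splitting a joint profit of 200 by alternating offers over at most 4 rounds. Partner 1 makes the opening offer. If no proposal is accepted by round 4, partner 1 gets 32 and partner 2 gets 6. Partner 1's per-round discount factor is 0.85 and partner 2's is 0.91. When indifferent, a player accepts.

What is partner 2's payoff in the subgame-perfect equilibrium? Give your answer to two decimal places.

145.55

Round 4 (partner 2 proposes): partner 1 gets 32 if talks fail, so partner 2 offers 32 and keeps 168.
Round 3 (partner 1 proposes): partner 2 can get 168 next round, worth 0.91 × 168 = 152.88 now; partner 1 offers that and keeps 47.12.
Round 2 (partner 2 proposes): partner 1 can get 47.12 next round, worth 0.85 × 47.12 = 40.052 now. Partner 2 offers 40.052 and keeps 200 − 40.052 = 159.948.
Round 1 (partner 1 proposes): partner 2 can get 159.948 next round, worth 0.91 × 159.948 = 145.55268 now, so partner 1 offers 145.55268, keeping 54.44732.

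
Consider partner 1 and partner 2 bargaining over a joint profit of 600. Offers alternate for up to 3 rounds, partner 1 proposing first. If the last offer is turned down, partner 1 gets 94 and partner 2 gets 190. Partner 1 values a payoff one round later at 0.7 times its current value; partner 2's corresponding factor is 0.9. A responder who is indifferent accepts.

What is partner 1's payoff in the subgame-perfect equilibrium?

318.3

By backward induction:
Round 3 (partner 1 proposes): partner 2 gets 190 if talks fail, so partner 1 offers 190 and keeps 410.
Round 2 (partner 2 proposes): partner 1 can get 410 next round, worth 0.7 × 410 = 287 now; partner 2 offers that and keeps 313.
Round 1 (partner 1 proposes): partner 2 can get 313 next round, worth 0.9 × 313 = 281.7 now, so partner 1 offers 281.7, keeping 318.3.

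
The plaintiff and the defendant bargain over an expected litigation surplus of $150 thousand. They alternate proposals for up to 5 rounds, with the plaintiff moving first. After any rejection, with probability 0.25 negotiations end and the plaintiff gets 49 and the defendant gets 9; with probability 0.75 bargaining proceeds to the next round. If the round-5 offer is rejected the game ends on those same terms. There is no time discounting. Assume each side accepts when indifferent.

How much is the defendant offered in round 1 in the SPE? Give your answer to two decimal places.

Round 5 (the plaintiff proposes): the defendant gets 9 if talks fail, so the plaintiff offers 9 and keeps 141.
Round 4 (the defendant proposes): rejecting gives the plaintiff an expected 0.75 × 141 + 0.25 × 49 = 118, so the defendant offers 118, keeping 32.
Round 3 (the plaintiff proposes): rejecting gives the defendant an expected 0.75 × 32 + 0.25 × 9 = 26.25, so the plaintiff offers 26.25, keeping 123.75.
Round 2 (the defendant proposes): rejecting gives the plaintiff an expected 0.75 × 123.75 + 0.25 × 49 = 105.0625, so the defendant offers 105.0625, keeping 44.9375.
Round 1 (the plaintiff proposes): rejecting gives the defendant an expected 0.75 × 44.9375 + 0.25 × 9 = 35.953125, so the plaintiff offers 35.953125, keeping 114.046875.

35.95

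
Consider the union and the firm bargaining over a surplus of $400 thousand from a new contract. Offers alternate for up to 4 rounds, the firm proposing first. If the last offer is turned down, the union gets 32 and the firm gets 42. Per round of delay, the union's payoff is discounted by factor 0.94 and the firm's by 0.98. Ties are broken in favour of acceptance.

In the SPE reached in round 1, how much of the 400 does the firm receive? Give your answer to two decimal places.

82.48

Round 4 (the union proposes): the firm gets 42 if talks fail, so the union offers 42 and keeps 358.
Round 3 (the firm proposes): the union can get 358 next round, worth 0.94 × 358 = 336.52 now. The firm offers 336.52 and keeps 400 − 336.52 = 63.48.
Round 2 (the union proposes): the firm can get 63.48 next round, worth 0.98 × 63.48 = 62.2104 now; the union offers that and keeps 337.7896.
Round 1 (the firm proposes): the union can get 337.7896 next round, worth 0.94 × 337.7896 = 317.522224 now. The firm offers 317.522224 and keeps 400 − 317.522224 = 82.477776.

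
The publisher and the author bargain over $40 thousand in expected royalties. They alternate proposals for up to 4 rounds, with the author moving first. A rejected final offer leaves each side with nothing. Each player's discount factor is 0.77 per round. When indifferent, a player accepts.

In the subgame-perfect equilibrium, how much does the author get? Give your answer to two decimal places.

14.65

Round 4 (the publisher proposes): rejection yields 0 for the author; the publisher offers 0 and keeps 40.
Round 3 (the author proposes): the publisher can get 40 next round, worth 0.77 × 40 = 30.8 now, so the author offers 30.8, keeping 9.2.
Round 2 (the publisher proposes): the author can get 9.2 next round, worth 0.77 × 9.2 = 7.084 now; the publisher offers that and keeps 32.916.
Round 1 (the author proposes): the publisher can get 32.916 next round, worth 0.77 × 32.916 = 25.34532 now. The author offers 25.34532 and keeps 40 − 25.34532 = 14.65468.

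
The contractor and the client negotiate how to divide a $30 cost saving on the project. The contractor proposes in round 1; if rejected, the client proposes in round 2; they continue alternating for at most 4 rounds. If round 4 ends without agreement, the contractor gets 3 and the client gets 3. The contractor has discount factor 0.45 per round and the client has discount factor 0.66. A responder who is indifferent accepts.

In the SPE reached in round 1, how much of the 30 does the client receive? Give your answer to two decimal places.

Work backward from the last round.
Round 4 (the client proposes): the contractor gets 3 if talks fail, so the client offers 3 and keeps 27.
Round 3 (the contractor proposes): the client can get 27 next round, worth 0.66 × 27 = 17.82 now, so the contractor offers 17.82, keeping 12.18.
Round 2 (the client proposes): the contractor can get 12.18 next round, worth 0.45 × 12.18 = 5.481 now. The client offers 5.481 and keeps 30 − 5.481 = 24.519.
Round 1 (the contractor proposes): the client can get 24.519 next round, worth 0.66 × 24.519 = 16.18254 now. The contractor offers 16.18254 and keeps 30 − 16.18254 = 13.81746.

16.18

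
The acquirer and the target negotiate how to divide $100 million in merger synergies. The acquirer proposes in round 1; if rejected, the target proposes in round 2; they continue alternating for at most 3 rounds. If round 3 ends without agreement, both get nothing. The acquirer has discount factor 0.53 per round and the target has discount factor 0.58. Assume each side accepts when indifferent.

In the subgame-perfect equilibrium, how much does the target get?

27.26

Round 3 (the acquirer proposes): rejection yields 0 for the target; the acquirer offers 0 and keeps 100.
Round 2 (the target proposes): the acquirer can get 100 next round, worth 0.53 × 100 = 53 now, so the target offers 53, keeping 47.
Round 1 (the acquirer proposes): the target can get 47 next round, worth 0.58 × 47 = 27.26 now. The acquirer offers 27.26 and keeps 100 − 27.26 = 72.74.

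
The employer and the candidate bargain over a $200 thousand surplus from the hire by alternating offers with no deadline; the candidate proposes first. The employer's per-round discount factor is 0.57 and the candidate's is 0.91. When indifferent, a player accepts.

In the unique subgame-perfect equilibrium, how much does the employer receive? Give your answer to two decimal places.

Let x be the candidate's share when the candidate proposes and y be the employer's share when the employer proposes.
The employer accepts iff offered ≥ 0.57·y, so x = 200 − 0.57y. Symmetrically y = 200 − 0.91x.
Substituting: x = 200 − 0.57(200 − 0.91x), giving x(1 − 0.91·0.57) = 200(1 − 0.57).
So x = 200 × 0.43 / 0.4813 ≈ 178.6827, and the employer receives 200 − x ≈ 21.3173.

21.32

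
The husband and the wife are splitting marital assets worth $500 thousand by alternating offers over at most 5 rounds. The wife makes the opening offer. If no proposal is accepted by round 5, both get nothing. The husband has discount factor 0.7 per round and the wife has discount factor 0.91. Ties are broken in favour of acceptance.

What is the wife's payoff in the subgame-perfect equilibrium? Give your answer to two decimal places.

Round 5 (the wife proposes): the husband will accept anything ≥ 0, so the wife offers 0 and keeps 500.
Round 4 (the husband proposes): the wife can get 500 next round, worth 0.91 × 500 = 455 now, so the husband offers 455, keeping 45.
Round 3 (the wife proposes): the husband can get 45 next round, worth 0.7 × 45 = 31.5 now. The wife offers 31.5 and keeps 500 − 31.5 = 468.5.
Round 2 (the husband proposes): the wife can get 468.5 next round, worth 0.91 × 468.5 = 426.335 now. The husband offers 426.335 and keeps 500 − 426.335 = 73.665.
Round 1 (the wife proposes): the husband can get 73.665 next round, worth 0.7 × 73.665 = 51.5655 now, so the wife offers 51.5655, keeping 448.4345.

448.43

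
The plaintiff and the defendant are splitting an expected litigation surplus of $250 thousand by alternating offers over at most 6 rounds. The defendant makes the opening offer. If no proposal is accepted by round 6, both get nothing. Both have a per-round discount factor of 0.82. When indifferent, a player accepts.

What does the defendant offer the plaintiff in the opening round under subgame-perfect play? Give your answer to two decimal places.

By backward induction:
Round 6 (the plaintiff proposes): the defendant will accept anything ≥ 0, so the plaintiff offers 0 and keeps 250.
Round 5 (the defendant proposes): the plaintiff can get 250 next round, worth 0.82 × 250 = 205 now, so the defendant offers 205, keeping 45.
Round 4 (the plaintiff proposes): the defendant can get 45 next round, worth 0.82 × 45 = 36.9 now; the plaintiff offers that and keeps 213.1.
Round 3 (the defendant proposes): the plaintiff can get 213.1 next round, worth 0.82 × 213.1 = 174.742 now. The defendant offers 174.742 and keeps 250 − 174.742 = 75.258.
Round 2 (the plaintiff proposes): the defendant can get 75.258 next round, worth 0.82 × 75.258 = 61.71156 now. The plaintiff offers 61.71156 and keeps 250 − 61.71156 = 188.28844.
Round 1 (the defendant proposes): the plaintiff can get 188.28844 next round, worth 0.82 × 188.28844 = 154.3965208 now. The defendant offers 154.3965208 and keeps 250 − 154.3965208 = 95.6034792.

154.40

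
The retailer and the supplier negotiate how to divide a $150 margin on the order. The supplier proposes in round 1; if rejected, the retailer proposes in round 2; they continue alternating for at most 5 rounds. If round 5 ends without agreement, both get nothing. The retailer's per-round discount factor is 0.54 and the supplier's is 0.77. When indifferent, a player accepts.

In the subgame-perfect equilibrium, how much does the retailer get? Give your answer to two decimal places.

26.38

Round 5 (the supplier proposes): the retailer will accept anything ≥ 0, so the supplier offers 0 and keeps 150.
Round 4 (the retailer proposes): the supplier can get 150 next round, worth 0.77 × 150 = 115.5 now. The retailer offers 115.5 and keeps 150 − 115.5 = 34.5.
Round 3 (the supplier proposes): the retailer can get 34.5 next round, worth 0.54 × 34.5 = 18.63 now; the supplier offers that and keeps 131.37.
Round 2 (the retailer proposes): the supplier can get 131.37 next round, worth 0.77 × 131.37 = 101.1549 now; the retailer offers that and keeps 48.8451.
Round 1 (the supplier proposes): the retailer can get 48.8451 next round, worth 0.54 × 48.8451 = 26.376354 now, so the supplier offers 26.376354, keeping 123.623646.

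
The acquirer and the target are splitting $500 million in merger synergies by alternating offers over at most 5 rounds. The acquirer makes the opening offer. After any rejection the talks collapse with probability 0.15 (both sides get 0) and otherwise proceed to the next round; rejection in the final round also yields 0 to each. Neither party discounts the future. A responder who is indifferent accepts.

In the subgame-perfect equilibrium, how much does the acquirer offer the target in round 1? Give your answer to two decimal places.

Round 5 (the acquirer proposes): rejection yields 0 for the target; the acquirer offers 0 and keeps 500.
Round 4 (the target proposes): rejecting gives the acquirer an expected 0.85 × 500 = 425, so the target offers 425, keeping 75.
Round 3 (the acquirer proposes): rejecting gives the target an expected 0.85 × 75 = 63.75; the acquirer offers that and keeps 436.25.
Round 2 (the target proposes): rejecting gives the acquirer an expected 0.85 × 436.25 = 370.8125, so the target offers 370.8125, keeping 129.1875.
Round 1 (the acquirer proposes): rejecting gives the target an expected 0.85 × 129.1875 = 109.809375, so the acquirer offers 109.809375, keeping 390.190625.

109.81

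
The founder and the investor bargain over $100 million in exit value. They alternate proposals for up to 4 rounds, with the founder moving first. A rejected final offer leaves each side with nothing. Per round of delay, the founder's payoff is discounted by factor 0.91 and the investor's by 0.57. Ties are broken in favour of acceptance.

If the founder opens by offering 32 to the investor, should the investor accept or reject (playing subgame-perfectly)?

Reject

Work out the investor's continuation value if the offer is rejected.
Round 4 (the investor proposes): rejection yields 0 for the founder; the investor offers 0 and keeps 100.
Round 3 (the founder proposes): the investor can get 100 next round, worth 0.57 × 100 = 57 now. The founder offers 57 and keeps 100 − 57 = 43.
Round 2 (the investor proposes): the founder can get 43 next round, worth 0.91 × 43 = 39.13 now. The investor offers 39.13 and keeps 100 − 39.13 = 60.87.
So by rejecting in round 1, the investor gets 60.87 next round, worth 0.57 × 60.87 = 34.6959 now.
Offer 32 < 34.6959, so the investor rejects.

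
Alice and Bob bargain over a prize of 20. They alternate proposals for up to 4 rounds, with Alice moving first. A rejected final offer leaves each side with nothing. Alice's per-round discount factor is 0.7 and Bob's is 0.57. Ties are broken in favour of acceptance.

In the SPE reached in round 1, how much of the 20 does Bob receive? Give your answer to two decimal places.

Solve by backward induction from round 4.
Round 4 (Bob proposes): rejection yields 0 for Alice; Bob offers 0 and keeps 20.
Round 3 (Alice proposes): Bob can get 20 next round, worth 0.57 × 20 = 11.4 now; Alice offers that and keeps 8.6.
Round 2 (Bob proposes): Alice can get 8.6 next round, worth 0.7 × 8.6 = 6.02 now; Bob offers that and keeps 13.98.
Round 1 (Alice proposes): Bob can get 13.98 next round, worth 0.57 × 13.98 = 7.9686 now; Alice offers that and keeps 12.0314.

7.97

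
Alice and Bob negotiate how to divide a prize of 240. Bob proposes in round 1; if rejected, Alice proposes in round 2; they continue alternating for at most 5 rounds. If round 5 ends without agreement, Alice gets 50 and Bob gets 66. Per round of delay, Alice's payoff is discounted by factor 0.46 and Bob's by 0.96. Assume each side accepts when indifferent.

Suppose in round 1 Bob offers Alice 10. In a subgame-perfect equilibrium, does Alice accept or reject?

Round 5 (Bob proposes): Alice gets 50 if talks fail, so Bob offers 50 and keeps 190.
Round 4 (Alice proposes): Bob can get 190 next round, worth 0.96 × 190 = 182.4 now. Alice offers 182.4 and keeps 240 − 182.4 = 57.6.
Round 3 (Bob proposes): Alice can get 57.6 next round, worth 0.46 × 57.6 = 26.496 now. Bob offers 26.496 and keeps 240 − 26.496 = 213.504.
Round 2 (Alice proposes): Bob can get 213.504 next round, worth 0.96 × 213.504 = 204.96384 now; Alice offers that and keeps 35.03616.
So by rejecting in round 1, Alice gets 35.03616 next round, worth 0.46 × 35.03616 = 16.1166336 now.
Offer 10 < 16.1166336, so Alice rejects.

Reject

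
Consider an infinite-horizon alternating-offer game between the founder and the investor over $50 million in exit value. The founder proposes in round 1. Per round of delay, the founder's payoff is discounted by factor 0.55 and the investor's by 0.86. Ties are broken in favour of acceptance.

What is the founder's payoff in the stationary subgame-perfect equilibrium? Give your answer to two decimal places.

13.28

Let x be the founder's share when the founder proposes and y be the investor's share when the investor proposes.
The investor accepts iff offered ≥ 0.86·y, so x = 50 − 0.86y. Symmetrically y = 50 − 0.55x.
Substituting: x = 50 − 0.86(50 − 0.55x), giving x(1 − 0.55·0.86) = 50(1 − 0.86).
So x = 50 × 0.14 / 0.527 ≈ 13.2827, and the investor receives 50 − x ≈ 36.7173.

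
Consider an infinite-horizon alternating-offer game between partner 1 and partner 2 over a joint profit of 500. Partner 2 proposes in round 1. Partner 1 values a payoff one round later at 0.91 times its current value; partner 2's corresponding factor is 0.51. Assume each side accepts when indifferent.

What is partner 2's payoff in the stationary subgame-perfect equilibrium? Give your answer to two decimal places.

Let x be partner 2's share when partner 2 proposes and y be partner 1's share when partner 1 proposes.
Partner 1 accepts iff offered ≥ 0.91·y, so x = 500 − 0.91y. Symmetrically y = 500 − 0.51x.
Substituting: x = 500 − 0.91(500 − 0.51x), giving x(1 − 0.51·0.91) = 500(1 − 0.91).
So x = 500 × 0.09 / 0.5359 ≈ 83.9709, and partner 1 receives 500 − x ≈ 416.0291.

83.97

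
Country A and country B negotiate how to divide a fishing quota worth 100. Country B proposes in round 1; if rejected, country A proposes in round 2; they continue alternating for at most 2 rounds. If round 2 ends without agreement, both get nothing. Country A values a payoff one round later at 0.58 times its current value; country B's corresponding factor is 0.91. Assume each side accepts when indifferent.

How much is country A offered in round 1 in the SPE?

Round 2 (country A proposes): country B will accept anything ≥ 0, so country A offers 0 and keeps 100.
Round 1 (country B proposes): country A can get 100 next round, worth 0.58 × 100 = 58 now. Country B offers 58 and keeps 100 − 58 = 42.

58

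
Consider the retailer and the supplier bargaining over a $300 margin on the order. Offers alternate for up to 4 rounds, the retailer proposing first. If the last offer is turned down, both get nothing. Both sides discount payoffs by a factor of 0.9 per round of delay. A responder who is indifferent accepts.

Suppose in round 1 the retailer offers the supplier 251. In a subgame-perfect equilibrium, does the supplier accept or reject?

Work out the supplier's continuation value if the offer is rejected.
Round 4 (the supplier proposes): rejection yields 0 for the retailer; the supplier offers 0 and keeps 300.
Round 3 (the retailer proposes): the supplier can get 300 next round, worth 0.9 × 300 = 270 now, so the retailer offers 270, keeping 30.
Round 2 (the supplier proposes): the retailer can get 30 next round, worth 0.9 × 30 = 27 now. The supplier offers 27 and keeps 300 − 27 = 273.
So by rejecting in round 1, the supplier gets 273 next round, worth 0.9 × 273 = 245.7 now.
Offer 251 ≥ 245.7, so the supplier accepts.

Accept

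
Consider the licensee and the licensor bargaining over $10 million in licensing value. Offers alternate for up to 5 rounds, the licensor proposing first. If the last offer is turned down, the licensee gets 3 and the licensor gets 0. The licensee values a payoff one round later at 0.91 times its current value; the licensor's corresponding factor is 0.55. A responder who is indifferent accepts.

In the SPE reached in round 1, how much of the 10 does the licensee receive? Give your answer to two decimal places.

6.90

By backward induction:
Round 5 (the licensor proposes): the licensee gets 3 if talks fail, so the licensor offers 3 and keeps 7.
Round 4 (the licensee proposes): the licensor can get 7 next round, worth 0.55 × 7 = 3.85 now. The licensee offers 3.85 and keeps 10 − 3.85 = 6.15.
Round 3 (the licensor proposes): the licensee can get 6.15 next round, worth 0.91 × 6.15 = 5.5965 now. The licensor offers 5.5965 and keeps 10 − 5.5965 = 4.4035.
Round 2 (the licensee proposes): the licensor can get 4.4035 next round, worth 0.55 × 4.4035 = 2.421925 now; the licensee offers that and keeps 7.578075.
Round 1 (the licensor proposes): the licensee can get 7.578075 next round, worth 0.91 × 7.578075 = 6.89604825 now; the licensor offers that and keeps 3.10395175.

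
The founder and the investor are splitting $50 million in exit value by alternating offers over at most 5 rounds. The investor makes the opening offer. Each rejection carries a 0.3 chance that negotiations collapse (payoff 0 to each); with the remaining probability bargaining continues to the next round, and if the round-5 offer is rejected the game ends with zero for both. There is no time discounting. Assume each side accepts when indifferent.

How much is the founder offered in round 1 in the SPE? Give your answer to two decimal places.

15.65

By backward induction:
Round 5 (the investor proposes): rejection yields 0 for the founder; the investor offers 0 and keeps 50.
Round 4 (the founder proposes): rejecting gives the investor an expected 0.7 × 50 = 35, so the founder offers 35, keeping 15.
Round 3 (the investor proposes): rejecting gives the founder an expected 0.7 × 15 = 10.5. The investor offers 10.5 and keeps 50 − 10.5 = 39.5.
Round 2 (the founder proposes): rejecting gives the investor an expected 0.7 × 39.5 = 27.65, so the founder offers 27.65, keeping 22.35.
Round 1 (the investor proposes): rejecting gives the founder an expected 0.7 × 22.35 = 15.645, so the investor offers 15.645, keeping 34.355.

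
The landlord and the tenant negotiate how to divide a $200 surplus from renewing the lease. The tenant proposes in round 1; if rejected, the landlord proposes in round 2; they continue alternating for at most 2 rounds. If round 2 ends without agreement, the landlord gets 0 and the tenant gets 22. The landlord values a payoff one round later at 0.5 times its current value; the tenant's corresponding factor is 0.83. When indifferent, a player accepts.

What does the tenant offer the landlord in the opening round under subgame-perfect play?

Round 2 (the landlord proposes): the tenant gets 22 if talks fail, so the landlord offers 22 and keeps 178.
Round 1 (the tenant proposes): the landlord can get 178 next round, worth 0.5 × 178 = 89 now; the tenant offers that and keeps 111.

89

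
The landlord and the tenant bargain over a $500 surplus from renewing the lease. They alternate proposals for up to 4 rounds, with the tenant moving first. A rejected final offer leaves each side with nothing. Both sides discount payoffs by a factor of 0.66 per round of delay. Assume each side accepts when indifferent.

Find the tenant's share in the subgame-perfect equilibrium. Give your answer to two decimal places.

Round 4 (the landlord proposes): rejection yields 0 for the tenant; the landlord offers 0 and keeps 500.
Round 3 (the tenant proposes): the landlord can get 500 next round, worth 0.66 × 500 = 330 now, so the tenant offers 330, keeping 170.
Round 2 (the landlord proposes): the tenant can get 170 next round, worth 0.66 × 170 = 112.2 now, so the landlord offers 112.2, keeping 387.8.
Round 1 (the tenant proposes): the landlord can get 387.8 next round, worth 0.66 × 387.8 = 255.948 now, so the tenant offers 255.948, keeping 244.052.

244.05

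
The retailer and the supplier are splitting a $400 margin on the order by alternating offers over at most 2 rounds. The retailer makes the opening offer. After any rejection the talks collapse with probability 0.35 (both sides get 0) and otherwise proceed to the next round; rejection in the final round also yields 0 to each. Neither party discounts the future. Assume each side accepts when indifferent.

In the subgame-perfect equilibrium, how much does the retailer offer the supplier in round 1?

By backward induction:
Round 2 (the supplier proposes): rejection yields 0 for the retailer; the supplier offers 0 and keeps 400.
Round 1 (the retailer proposes): rejecting gives the supplier an expected 0.65 × 400 = 260. The retailer offers 260 and keeps 400 − 260 = 140.

260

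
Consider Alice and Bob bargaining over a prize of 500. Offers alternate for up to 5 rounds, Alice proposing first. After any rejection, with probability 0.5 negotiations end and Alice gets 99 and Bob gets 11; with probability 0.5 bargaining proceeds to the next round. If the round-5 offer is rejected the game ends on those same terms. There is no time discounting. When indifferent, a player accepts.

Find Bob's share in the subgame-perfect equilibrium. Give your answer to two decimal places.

132.88

Round 5 (Alice proposes): Bob gets 11 if talks fail, so Alice offers 11 and keeps 489.
Round 4 (Bob proposes): rejecting gives Alice an expected 0.5 × 489 + 0.5 × 99 = 294; Bob offers that and keeps 206.
Round 3 (Alice proposes): rejecting gives Bob an expected 0.5 × 206 + 0.5 × 11 = 108.5. Alice offers 108.5 and keeps 500 − 108.5 = 391.5.
Round 2 (Bob proposes): rejecting gives Alice an expected 0.5 × 391.5 + 0.5 × 99 = 245.25, so Bob offers 245.25, keeping 254.75.
Round 1 (Alice proposes): rejecting gives Bob an expected 0.5 × 254.75 + 0.5 × 11 = 132.875; Alice offers that and keeps 367.125.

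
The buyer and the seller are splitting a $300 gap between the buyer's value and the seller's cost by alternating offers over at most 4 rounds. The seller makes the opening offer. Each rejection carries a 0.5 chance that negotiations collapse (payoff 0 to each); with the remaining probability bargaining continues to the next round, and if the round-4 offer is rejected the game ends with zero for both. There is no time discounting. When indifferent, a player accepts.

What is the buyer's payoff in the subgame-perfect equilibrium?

By backward induction:
Round 4 (the buyer proposes): rejection yields 0 for the seller; the buyer offers 0 and keeps 300.
Round 3 (the seller proposes): rejecting gives the buyer an expected 0.5 × 300 = 150; the seller offers that and keeps 150.
Round 2 (the buyer proposes): rejecting gives the seller an expected 0.5 × 150 = 75, so the buyer offers 75, keeping 225.
Round 1 (the seller proposes): rejecting gives the buyer an expected 0.5 × 225 = 112.5, so the seller offers 112.5, keeping 187.5.

112.5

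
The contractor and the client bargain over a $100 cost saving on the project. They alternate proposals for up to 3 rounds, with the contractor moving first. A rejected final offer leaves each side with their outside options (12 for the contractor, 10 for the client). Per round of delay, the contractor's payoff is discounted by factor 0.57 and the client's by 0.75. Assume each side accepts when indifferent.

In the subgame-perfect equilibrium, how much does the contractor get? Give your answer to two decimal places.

Round 3 (the contractor proposes): the client gets 10 if talks fail, so the contractor offers 10 and keeps 90.
Round 2 (the client proposes): the contractor can get 90 next round, worth 0.57 × 90 = 51.3 now; the client offers that and keeps 48.7.
Round 1 (the contractor proposes): the client can get 48.7 next round, worth 0.75 × 48.7 = 36.525 now; the contractor offers that and keeps 63.475.

63.48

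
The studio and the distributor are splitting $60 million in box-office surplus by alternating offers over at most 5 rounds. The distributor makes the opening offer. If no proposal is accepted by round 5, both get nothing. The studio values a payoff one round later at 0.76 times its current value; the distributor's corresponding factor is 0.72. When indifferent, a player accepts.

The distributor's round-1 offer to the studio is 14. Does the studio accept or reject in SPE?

Work out the studio's continuation value if the offer is rejected.
Round 5 (the distributor proposes): the studio will accept anything ≥ 0, so the distributor offers 0 and keeps 60.
Round 4 (the studio proposes): the distributor can get 60 next round, worth 0.72 × 60 = 43.2 now, so the studio offers 43.2, keeping 16.8.
Round 3 (the distributor proposes): the studio can get 16.8 next round, worth 0.76 × 16.8 = 12.768 now. The distributor offers 12.768 and keeps 60 − 12.768 = 47.232.
Round 2 (the studio proposes): the distributor can get 47.232 next round, worth 0.72 × 47.232 = 34.00704 now. The studio offers 34.00704 and keeps 60 − 34.00704 = 25.99296.
So by rejecting in round 1, the studio gets 25.99296 next round, worth 0.76 × 25.99296 = 19.7546496 now.
Offer 14 < 19.7546496, so the studio rejects.

Reject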